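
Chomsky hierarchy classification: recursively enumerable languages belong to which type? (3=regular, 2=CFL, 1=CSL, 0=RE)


Chomsky hierarchy levels:
  Type 3: Regular (DFA/NFA/regex)
  Type 2: Context-free (PDA)
  Type 1: Context-sensitive
  Type 0: Recursively enumerable (TM)
'recursively enumerable' corresponds to Type 0

0


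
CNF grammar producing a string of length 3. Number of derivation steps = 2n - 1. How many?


Chomsky Normal Form derivation:
String length n = 3
Each step either:
  - Splits a nonterminal into two (n-1 such steps)
  - Converts a nonterminal to terminal (n such steps)
Total = (n-1) + n = 2n - 1
= 2(3) - 1
= 6 - 1
= 5

5


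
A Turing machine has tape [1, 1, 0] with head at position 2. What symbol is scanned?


Tape: [1, 1, 0]
Positions: 0 1 2
Values:    1 1 0
Head at position 2
tape[2] = 0

0


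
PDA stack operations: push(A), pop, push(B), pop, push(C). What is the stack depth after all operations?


Tracing stack operations:
  push(A) -> stack = [A], depth=1
  pop -> removed A, stack = [], depth=0
  push(B) -> stack = [B], depth=1
  pop -> removed B, stack = [], depth=0
  push(C) -> stack = [C], depth=1
Final depth = 1

1


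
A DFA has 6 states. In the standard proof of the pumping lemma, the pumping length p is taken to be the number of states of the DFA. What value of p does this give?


Pumping lemma for regular languages (standard proof):
Take p = |Q|, the number of DFA states.
Any string of length >= |Q| passes through |Q|+1 states while reading its first |Q| symbols,
so by pigeonhole some state repeats, giving the loop that can be pumped.
Here |Q| = 6
Therefore the proof uses p = 6

6


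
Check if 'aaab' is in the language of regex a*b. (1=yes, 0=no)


Pattern: a*b
String: 'aaab'
Pattern requires: zero or more 'a's followed by exactly one 'b'
Found 3 leading 'a's
Remaining: 'b'
Remaining is exactly 'b' -> match
Result: 1

1


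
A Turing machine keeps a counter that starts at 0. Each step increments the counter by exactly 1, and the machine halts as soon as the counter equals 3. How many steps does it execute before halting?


Counter starts at 0. Counting sequence:
  Step 1: counter = 1
  Step 2: counter = 2
  Step 3: counter = 3
Counter reached 3 -> halt
Total steps = 3

3


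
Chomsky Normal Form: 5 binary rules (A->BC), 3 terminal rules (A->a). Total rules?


CNF allows two rule forms:
  A -> BC (binary): 5 rules
  A -> a (terminal): 3 rules
Total = 5 + 3 = 8

8


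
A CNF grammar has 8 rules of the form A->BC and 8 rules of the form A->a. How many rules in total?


CNF allows two rule forms:
  A -> BC (binary): 8 rules
  A -> a (terminal): 8 rules
Total = 8 + 8 = 16

16


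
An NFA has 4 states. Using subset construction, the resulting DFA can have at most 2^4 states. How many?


NFA has 4 states
Subset construction: each DFA state = subset of NFA states
Maximum subsets = 2^4
2^4 = 16

16


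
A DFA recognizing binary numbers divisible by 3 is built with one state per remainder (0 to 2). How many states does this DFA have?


Divisibility by 3 is tracked via the remainder mod 3: 0, 1, ..., 2
The construction assigns one state to each remainder
Number of remainders = 3

3


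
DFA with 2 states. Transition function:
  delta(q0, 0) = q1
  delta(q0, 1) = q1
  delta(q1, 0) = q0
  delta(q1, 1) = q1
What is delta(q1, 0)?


Looking up transition function:
delta(q1, 0) in the table
Row: q1, Column: 0
Result: q0

q0


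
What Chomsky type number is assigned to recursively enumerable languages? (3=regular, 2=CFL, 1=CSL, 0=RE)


Chomsky hierarchy levels:
  Type 3: Regular (DFA/NFA/regex)
  Type 2: Context-free (PDA)
  Type 1: Context-sensitive
  Type 0: Recursively enumerable (TM)
'recursively enumerable' corresponds to Type 0

0


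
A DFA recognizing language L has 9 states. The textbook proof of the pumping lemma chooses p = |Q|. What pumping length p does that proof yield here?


Pumping lemma for regular languages (standard proof):
Take p = |Q|, the number of DFA states.
Any string of length >= |Q| passes through |Q|+1 states while reading its first |Q| symbols,
so by pigeonhole some state repeats, giving the loop that can be pumped.
Here |Q| = 9
Therefore the proof uses p = 9

9


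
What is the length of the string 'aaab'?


String: 'aaab'
Counting characters:
  'a' appears 3 time(s)
  'b' appears 1 time(s)
Total length = 3 + 1 = 4

4


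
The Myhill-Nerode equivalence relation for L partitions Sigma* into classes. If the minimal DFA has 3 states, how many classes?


Myhill-Nerode theorem:
Number of equivalence classes = number of states in minimal DFA
Minimal DFA states = 3
Therefore equivalence classes = 3

3


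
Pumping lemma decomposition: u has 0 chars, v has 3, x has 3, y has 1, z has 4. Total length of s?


|s| = |u| + |v| + |x| + |y| + |z|
= 0 + 3 + 3 + 1 + 4
= 3 + 3 + 5
= 6 + 5
= 11

11


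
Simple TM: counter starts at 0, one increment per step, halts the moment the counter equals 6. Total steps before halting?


Counter starts at 0. Counting sequence:
  Step 1: counter = 1
  Step 2: counter = 2
  Step 3: counter = 3
  Step 4: counter = 4
  Step 5: counter = 5
  Step 6: counter = 6
Counter reached 6 -> halt
Total steps = 6

6


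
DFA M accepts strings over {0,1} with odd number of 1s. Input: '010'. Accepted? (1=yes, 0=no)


DFA has 2 states: q_even (start, accept=no) and q_odd
Processing string '010' character by character:
  Position 0: read '0', 1-count=0 -> q_even (no change)
  Position 1: read '1', 1-count=1 -> q_odd
  Position 2: read '0', 1-count=1 -> q_odd (no change)
Final state: q_odd, total 1s = 1 (odd); the DFA requires an odd count -> accept

1


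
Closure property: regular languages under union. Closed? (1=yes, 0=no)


Regular languages are closed under:
- Union (DFA product construction)
- Intersection (DFA product construction)
- Complement (swap accept/reject states)
- Concatenation (NFA construction)
- Kleene star (NFA construction)
union is in this list
Therefore: closed

1


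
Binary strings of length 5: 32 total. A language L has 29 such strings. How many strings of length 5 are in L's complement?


Alphabet: {0,1}
String length: 5
Total strings of length 5 = 2^5 = 32
Strings in L = 29
Complement = total - |L|
= 32 - 29
= 3

3


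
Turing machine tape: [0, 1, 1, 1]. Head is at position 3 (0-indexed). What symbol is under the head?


Tape: [0, 1, 1, 1]
Positions: 0 1 2 3
Values:    0 1 1 1
Head at position 3
tape[3] = 1

1


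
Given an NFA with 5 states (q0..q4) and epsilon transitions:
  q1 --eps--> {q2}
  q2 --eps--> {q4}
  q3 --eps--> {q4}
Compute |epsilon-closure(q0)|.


Starting from q0
Initialize closure = {q0}
q0 has no outgoing epsilon transitions -> nothing to add
Final closure: {q0}
Size = 1

1


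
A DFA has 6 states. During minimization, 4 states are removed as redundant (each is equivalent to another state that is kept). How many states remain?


Original DFA: 6 states
Redundant states removed: 4
Minimized states = original - removed
= 6 - 4
= 2

2


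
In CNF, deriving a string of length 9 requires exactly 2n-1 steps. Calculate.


Chomsky Normal Form derivation:
String length n = 9
Each step either:
  - Splits a nonterminal into two (n-1 such steps)
  - Converts a nonterminal to terminal (n such steps)
Total = (n-1) + n = 2n - 1
= 2(9) - 1
= 18 - 1
= 17

17


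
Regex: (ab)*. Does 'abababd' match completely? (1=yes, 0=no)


Pattern: (ab)*
String: 'abababd'
Pattern requires: zero or more repetitions of 'ab'
Length 7 is odd -> cannot be (ab)* -> no match
Result: 0

0


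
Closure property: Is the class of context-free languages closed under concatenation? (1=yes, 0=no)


CFL closure properties:
  Closed under: union, concatenation, Kleene star
  NOT closed under: intersection, complement
Operation 'concatenation' is in closed list -> Yes (closed)

1


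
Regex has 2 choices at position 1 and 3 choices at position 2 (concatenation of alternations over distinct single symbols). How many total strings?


First group: 2 alternatives
Second group: 3 alternatives
Concatenation: each choice from group 1 pairs with each from group 2
Total = 2 x 3 = 6

6


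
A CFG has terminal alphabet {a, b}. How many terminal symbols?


Terminal symbols: a, b
Counting each: a (#1), b (#2)
Total = 2

2


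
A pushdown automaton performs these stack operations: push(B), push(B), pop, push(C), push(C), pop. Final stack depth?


Tracing stack operations:
  push(B) -> stack = [B], depth=1
  push(B) -> stack = [B,B], depth=2
  pop -> removed B, stack = [B], depth=1
  push(C) -> stack = [B,C], depth=2
  push(C) -> stack = [B,C,C], depth=3
  pop -> removed C, stack = [B,C], depth=2
Final depth = 2

2


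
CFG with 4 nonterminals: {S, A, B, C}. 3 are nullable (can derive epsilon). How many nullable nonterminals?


Nonterminals: {S, A, B, C}
A nonterminal is nullable if it can derive epsilon
Counting nullable nonterminals: 3
Total nullable = 3

3


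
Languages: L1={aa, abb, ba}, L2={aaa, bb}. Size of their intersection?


L1 = {aa, abb, ba}
L2 = {aaa, bb}
Checking each string in L1 against L2:
  'aa': in L2? No
  'abb': in L2? No
  'ba': in L2? No
Intersection = {}
|L1 ∩ L2| = 0

0


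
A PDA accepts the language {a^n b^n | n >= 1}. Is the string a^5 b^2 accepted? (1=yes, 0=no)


Language requires equal numbers of a's and b's
PDA pushes for each 'a', pops for each 'b'
Number of a's = 5
Number of b's = 2
5 != 2 -> Reject

0


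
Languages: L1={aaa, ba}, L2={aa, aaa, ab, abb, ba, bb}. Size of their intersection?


L1 = {aaa, ba}
L2 = {aa, aaa, ab, abb, ba, bb}
Checking each string in L1 against L2:
  'aaa': in L2? Yes
  'ba': in L2? Yes
Intersection = {aaa, ba}
|L1 ∩ L2| = 2

2


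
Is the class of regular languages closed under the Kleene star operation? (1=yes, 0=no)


Regular languages are closed under:
- Union (DFA product construction)
- Intersection (DFA product construction)
- Complement (swap accept/reject states)
- Concatenation (NFA construction)
- Kleene star (NFA construction)
Kleene star is in this list
Therefore: closed

1


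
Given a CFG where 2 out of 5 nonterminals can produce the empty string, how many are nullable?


Nonterminals: {S, A, B, C, D}
A nonterminal is nullable if it can derive epsilon
Counting nullable nonterminals: 2
Total nullable = 2

2


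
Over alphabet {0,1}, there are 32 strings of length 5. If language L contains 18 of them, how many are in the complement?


Alphabet: {0,1}
String length: 5
Total strings of length 5 = 2^5 = 32
Strings in L = 18
Complement = total - |L|
= 32 - 18
= 14

14


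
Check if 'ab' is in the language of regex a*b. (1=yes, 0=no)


Pattern: a*b
String: 'ab'
Pattern requires: zero or more 'a's followed by exactly one 'b'
Found 1 leading 'a's
Remaining: 'b'
Remaining is exactly 'b' -> match
Result: 1

1


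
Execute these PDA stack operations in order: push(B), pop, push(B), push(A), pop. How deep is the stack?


Tracing stack operations:
  push(B) -> stack = [B], depth=1
  pop -> removed B, stack = [], depth=0
  push(B) -> stack = [B], depth=1
  push(A) -> stack = [B,A], depth=2
  pop -> removed A, stack = [B], depth=1
Final depth = 1

1


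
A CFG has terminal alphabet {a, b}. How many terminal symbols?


Terminal symbols: a, b
Counting each: a (#1), b (#2)
Total = 2

2


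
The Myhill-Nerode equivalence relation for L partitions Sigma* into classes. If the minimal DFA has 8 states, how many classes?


Myhill-Nerode theorem:
Number of equivalence classes = number of states in minimal DFA
Minimal DFA states = 8
Therefore equivalence classes = 8

8


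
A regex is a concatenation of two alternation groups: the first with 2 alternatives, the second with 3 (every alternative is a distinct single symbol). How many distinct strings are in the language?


First group: 2 alternatives
Second group: 3 alternatives
Concatenation: each choice from group 1 pairs with each from group 2
Total = 2 x 3 = 6

6


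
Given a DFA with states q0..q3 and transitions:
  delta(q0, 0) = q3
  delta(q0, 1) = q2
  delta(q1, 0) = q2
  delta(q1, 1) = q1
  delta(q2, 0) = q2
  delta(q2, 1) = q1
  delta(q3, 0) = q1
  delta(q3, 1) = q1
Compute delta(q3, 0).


Looking up transition function:
delta(q3, 0) in the table
Row: q3, Column: 0
Result: q1

q1


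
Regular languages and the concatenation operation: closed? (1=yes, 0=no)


Regular languages are closed under all standard operations:
- Union: Yes (product construction)
- Intersection: Yes (product construction)
- Complement: Yes (swap accept/reject)
- Concatenation: Yes (NFA construction)
Operation: concatenation -> Closed

1


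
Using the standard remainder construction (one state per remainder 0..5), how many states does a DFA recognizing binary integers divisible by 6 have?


Divisibility by 6 is tracked via the remainder mod 6: 0, 1, ..., 5
The construction assigns one state to each remainder
Number of remainders = 6

6


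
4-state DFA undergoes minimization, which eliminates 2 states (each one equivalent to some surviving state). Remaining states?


Original DFA: 4 states
Redundant states removed: 2
Minimized states = original - removed
= 4 - 2
= 2

2


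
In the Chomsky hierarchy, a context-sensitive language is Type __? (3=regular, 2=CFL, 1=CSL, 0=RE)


Chomsky hierarchy levels:
  Type 3: Regular (DFA/NFA/regex)
  Type 2: Context-free (PDA)
  Type 1: Context-sensitive
  Type 0: Recursively enumerable (TM)
'context-sensitive' corresponds to Type 1

1


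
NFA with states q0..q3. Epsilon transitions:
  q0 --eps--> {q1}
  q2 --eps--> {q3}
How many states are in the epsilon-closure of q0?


Starting from q0
Initialize closure = {q0}
Follow epsilon from q0 -> add q1
Final closure: {q0, q1}
Size = 2

2


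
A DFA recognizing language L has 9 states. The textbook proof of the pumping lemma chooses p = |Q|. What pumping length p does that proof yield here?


Pumping lemma for regular languages (standard proof):
Take p = |Q|, the number of DFA states.
Any string of length >= |Q| passes through |Q|+1 states while reading its first |Q| symbols,
so by pigeonhole some state repeats, giving the loop that can be pumped.
Here |Q| = 9
Therefore the proof uses p = 9

9


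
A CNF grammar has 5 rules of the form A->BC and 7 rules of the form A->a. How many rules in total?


CNF allows two rule forms:
  A -> BC (binary): 5 rules
  A -> a (terminal): 7 rules
Total = 5 + 7 = 12

12


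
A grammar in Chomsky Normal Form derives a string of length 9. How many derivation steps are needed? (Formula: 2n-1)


Chomsky Normal Form derivation:
String length n = 9
Each step either:
  - Splits a nonterminal into two (n-1 such steps)
  - Converts a nonterminal to terminal (n such steps)
Total = (n-1) + n = 2n - 1
= 2(9) - 1
= 18 - 1
= 17

17


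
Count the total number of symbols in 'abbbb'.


String: 'abbbb'
Counting characters:
  'a' appears 1 time(s)
  'b' appears 4 time(s)
Total length = 1 + 4 = 5

5


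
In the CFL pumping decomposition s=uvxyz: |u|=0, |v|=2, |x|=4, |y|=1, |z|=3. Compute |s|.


|s| = |u| + |v| + |x| + |y| + |z|
= 0 + 2 + 4 + 1 + 3
= 2 + 4 + 4
= 6 + 4
= 10

10


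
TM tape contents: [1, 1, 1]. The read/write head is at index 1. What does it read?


Tape: [1, 1, 1]
Positions: 0 1 2
Values:    1 1 1
Head at position 1
tape[1] = 1

1


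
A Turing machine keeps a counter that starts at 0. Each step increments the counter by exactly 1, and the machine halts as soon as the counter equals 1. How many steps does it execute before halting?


Counter starts at 0. Counting sequence:
  Step 1: counter = 1
Counter reached 1 -> halt
Total steps = 1

1


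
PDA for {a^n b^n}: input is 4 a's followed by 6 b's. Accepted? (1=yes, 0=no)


Language requires equal numbers of a's and b's
PDA pushes for each 'a', pops for each 'b'
Number of a's = 4
Number of b's = 6
4 != 6 -> Reject

0


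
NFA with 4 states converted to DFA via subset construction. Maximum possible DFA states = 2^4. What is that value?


NFA has 4 states
Subset construction: each DFA state = subset of NFA states
Maximum subsets = 2^4
2^4 = 16

16


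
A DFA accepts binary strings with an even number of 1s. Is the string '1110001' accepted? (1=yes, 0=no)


DFA has 2 states: q_even (start, accept=yes) and q_odd
Processing string '1110001' character by character:
  Position 0: read '1', 1-count=1 -> q_odd
  Position 1: read '1', 1-count=2 -> q_even
  Position 2: read '1', 1-count=3 -> q_odd
  Position 3: read '0', 1-count=3 -> q_odd (no change)
  Position 4: read '0', 1-count=3 -> q_odd (no change)
  Position 5: read '0', 1-count=3 -> q_odd (no change)
  Position 6: read '1', 1-count=4 -> q_even
Final state: q_even, total 1s = 4 (even); the DFA requires an even count -> accept

1


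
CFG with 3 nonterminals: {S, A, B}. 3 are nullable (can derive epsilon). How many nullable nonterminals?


Nonterminals: {S, A, B}
A nonterminal is nullable if it can derive epsilon
Counting nullable nonterminals: 3
Total nullable = 3

3


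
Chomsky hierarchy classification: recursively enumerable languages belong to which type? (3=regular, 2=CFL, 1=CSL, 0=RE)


Chomsky hierarchy levels:
  Type 3: Regular (DFA/NFA/regex)
  Type 2: Context-free (PDA)
  Type 1: Context-sensitive
  Type 0: Recursively enumerable (TM)
'recursively enumerable' corresponds to Type 0

0


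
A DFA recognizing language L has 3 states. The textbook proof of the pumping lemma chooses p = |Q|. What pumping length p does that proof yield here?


Pumping lemma for regular languages (standard proof):
Take p = |Q|, the number of DFA states.
Any string of length >= |Q| passes through |Q|+1 states while reading its first |Q| symbols,
so by pigeonhole some state repeats, giving the loop that can be pumped.
Here |Q| = 3
Therefore the proof uses p = 3

3


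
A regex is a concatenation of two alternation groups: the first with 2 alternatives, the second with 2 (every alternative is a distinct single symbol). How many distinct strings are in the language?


First group: 2 alternatives
Second group: 2 alternatives
Concatenation: each choice from group 1 pairs with each from group 2
Total = 2 x 2 = 4

4


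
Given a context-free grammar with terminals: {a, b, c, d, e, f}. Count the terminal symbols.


Terminal symbols: a, b, c, d, e, f
Counting each: a (#1), b (#2), c (#3), d (#4), e (#5), f (#6)
Total = 6

6


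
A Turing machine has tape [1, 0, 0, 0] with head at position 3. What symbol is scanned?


Tape: [1, 0, 0, 0]
Positions: 0 1 2 3
Values:    1 0 0 0
Head at position 3
tape[3] = 0

0


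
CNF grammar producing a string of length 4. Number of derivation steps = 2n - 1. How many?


Chomsky Normal Form derivation:
String length n = 4
Each step either:
  - Splits a nonterminal into two (n-1 such steps)
  - Converts a nonterminal to terminal (n such steps)
Total = (n-1) + n = 2n - 1
= 2(4) - 1
= 8 - 1
= 7

7


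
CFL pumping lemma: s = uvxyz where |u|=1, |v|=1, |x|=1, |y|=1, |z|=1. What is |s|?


|s| = |u| + |v| + |x| + |y| + |z|
= 1 + 1 + 1 + 1 + 1
= 2 + 1 + 2
= 3 + 2
= 5

5


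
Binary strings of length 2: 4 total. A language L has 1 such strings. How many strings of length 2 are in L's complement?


Alphabet: {0,1}
String length: 2
Total strings of length 2 = 2^2 = 4
Strings in L = 1
Complement = total - |L|
= 4 - 1
= 3

3


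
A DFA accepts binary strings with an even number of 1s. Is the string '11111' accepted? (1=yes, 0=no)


DFA has 2 states: q_even (start, accept=yes) and q_odd
Processing string '11111' character by character:
  Position 0: read '1', 1-count=1 -> q_odd
  Position 1: read '1', 1-count=2 -> q_even
  Position 2: read '1', 1-count=3 -> q_odd
  Position 3: read '1', 1-count=4 -> q_even
  Position 4: read '1', 1-count=5 -> q_odd
Final state: q_odd, total 1s = 5 (odd); the DFA requires an even count -> reject

0


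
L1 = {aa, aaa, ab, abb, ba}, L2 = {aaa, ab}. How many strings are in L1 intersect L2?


L1 = {aa, aaa, ab, abb, ba}
L2 = {aaa, ab}
Checking each string in L1 against L2:
  'aa': in L2? No
  'aaa': in L2? Yes
  'ab': in L2? Yes
  'abb': in L2? No
  'ba': in L2? No
Intersection = {aaa, ab}
|L1 ∩ L2| = 2

2


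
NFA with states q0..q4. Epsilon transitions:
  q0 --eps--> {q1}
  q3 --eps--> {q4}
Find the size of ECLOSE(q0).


Starting from q0
Initialize closure = {q0}
Follow epsilon from q0 -> add q1
Final closure: {q0, q1}
Size = 2

2


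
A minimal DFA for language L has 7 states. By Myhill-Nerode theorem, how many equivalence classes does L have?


Myhill-Nerode theorem:
Number of equivalence classes = number of states in minimal DFA
Minimal DFA states = 7
Therefore equivalence classes = 7

7


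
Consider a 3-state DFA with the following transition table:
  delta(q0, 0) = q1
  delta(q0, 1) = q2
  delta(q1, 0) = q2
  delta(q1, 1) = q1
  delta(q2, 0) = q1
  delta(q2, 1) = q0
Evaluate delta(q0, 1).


Looking up transition function:
delta(q0, 1) in the table
Row: q0, Column: 1
Result: q2

q2


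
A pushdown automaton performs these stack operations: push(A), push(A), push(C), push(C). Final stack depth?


Tracing stack operations:
  push(A) -> stack = [A], depth=1
  push(A) -> stack = [A,A], depth=2
  push(C) -> stack = [A,A,C], depth=3
  push(C) -> stack = [A,A,C,C], depth=4
Final depth = 4

4


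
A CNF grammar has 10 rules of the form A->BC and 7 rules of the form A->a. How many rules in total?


CNF allows two rule forms:
  A -> BC (binary): 10 rules
  A -> a (terminal): 7 rules
Total = 10 + 7 = 17

17


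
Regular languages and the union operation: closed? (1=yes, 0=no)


Regular languages are closed under all standard operations:
- Union: Yes (product construction)
- Intersection: Yes (product construction)
- Complement: Yes (swap accept/reject)
- Concatenation: Yes (NFA construction)
Operation: union -> Closed

1


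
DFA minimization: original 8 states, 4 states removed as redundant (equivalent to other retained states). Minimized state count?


Original DFA: 8 states
Redundant states removed: 4
Minimized states = original - removed
= 8 - 4
= 4

4


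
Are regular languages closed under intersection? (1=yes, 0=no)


Regular languages are closed under:
- Union (DFA product construction)
- Intersection (DFA product construction)
- Complement (swap accept/reject states)
- Concatenation (NFA construction)
- Kleene star (NFA construction)
intersection is in this list
Therefore: closed

1


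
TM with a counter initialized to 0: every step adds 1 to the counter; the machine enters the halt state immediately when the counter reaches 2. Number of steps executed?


Counter starts at 0. Counting sequence:
  Step 1: counter = 1
  Step 2: counter = 2
Counter reached 2 -> halt
Total steps = 2

2


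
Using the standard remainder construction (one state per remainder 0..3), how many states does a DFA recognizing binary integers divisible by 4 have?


Divisibility by 4 is tracked via the remainder mod 4: 0, 1, ..., 3
The construction assigns one state to each remainder
Number of remainders = 4

4


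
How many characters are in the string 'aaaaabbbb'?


String: 'aaaaabbbb'
Counting characters:
  'a' appears 5 time(s)
  'b' appears 4 time(s)
Total length = 5 + 4 = 9

9


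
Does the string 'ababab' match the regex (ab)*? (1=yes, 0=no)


Pattern: (ab)*
String: 'ababab'
Pattern requires: zero or more repetitions of 'ab'
Pairs: ['ab', 'ab', 'ab']
All pairs are 'ab'? Yes
Result: 1

1


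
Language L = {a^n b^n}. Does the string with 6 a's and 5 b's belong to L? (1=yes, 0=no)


Language requires equal numbers of a's and b's
PDA pushes for each 'a', pops for each 'b'
Number of a's = 6
Number of b's = 5
6 != 5 -> Reject

0


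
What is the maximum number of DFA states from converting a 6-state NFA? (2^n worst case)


NFA has 6 states
Subset construction: each DFA state = subset of NFA states
Maximum subsets = 2^6
2^6 = 64

64


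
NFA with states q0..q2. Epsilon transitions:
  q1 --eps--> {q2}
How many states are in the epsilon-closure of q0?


Starting from q0
Initialize closure = {q0}
q0 has no outgoing epsilon transitions -> nothing to add
Final closure: {q0}
Size = 1

1


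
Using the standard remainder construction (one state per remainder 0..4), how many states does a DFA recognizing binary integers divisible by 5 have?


Divisibility by 5 is tracked via the remainder mod 5: 0, 1, ..., 4
The construction assigns one state to each remainder
Number of remainders = 5

5


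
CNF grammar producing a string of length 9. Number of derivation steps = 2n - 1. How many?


Chomsky Normal Form derivation:
String length n = 9
Each step either:
  - Splits a nonterminal into two (n-1 such steps)
  - Converts a nonterminal to terminal (n such steps)
Total = (n-1) + n = 2n - 1
= 2(9) - 1
= 18 - 1
= 17

17


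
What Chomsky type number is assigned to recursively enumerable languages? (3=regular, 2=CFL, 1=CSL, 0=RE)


Chomsky hierarchy levels:
  Type 3: Regular (DFA/NFA/regex)
  Type 2: Context-free (PDA)
  Type 1: Context-sensitive
  Type 0: Recursively enumerable (TM)
'recursively enumerable' corresponds to Type 0

0


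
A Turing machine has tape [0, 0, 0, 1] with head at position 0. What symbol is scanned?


Tape: [0, 0, 0, 1]
Positions: 0 1 2 3
Values:    0 0 0 1
Head at position 0
tape[0] = 0

0


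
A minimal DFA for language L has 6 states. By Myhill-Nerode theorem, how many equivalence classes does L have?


Myhill-Nerode theorem:
Number of equivalence classes = number of states in minimal DFA
Minimal DFA states = 6
Therefore equivalence classes = 6

6


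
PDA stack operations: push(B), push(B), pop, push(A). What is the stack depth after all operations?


Tracing stack operations:
  push(B) -> stack = [B], depth=1
  push(B) -> stack = [B,B], depth=2
  pop -> removed B, stack = [B], depth=1
  push(A) -> stack = [B,A], depth=2
Final depth = 2

2


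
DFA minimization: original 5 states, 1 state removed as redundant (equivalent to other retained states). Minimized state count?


Original DFA: 5 states
Redundant states removed: 1
Minimized states = original - removed
= 5 - 1
= 4

4


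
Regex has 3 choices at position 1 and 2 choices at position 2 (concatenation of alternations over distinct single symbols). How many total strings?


First group: 3 alternatives
Second group: 2 alternatives
Concatenation: each choice from group 1 pairs with each from group 2
Total = 3 x 2 = 6

6


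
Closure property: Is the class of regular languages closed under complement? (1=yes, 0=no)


Regular languages are closed under all standard operations:
- Union: Yes (product construction)
- Intersection: Yes (product construction)
- Complement: Yes (swap accept/reject)
- Concatenation: Yes (NFA construction)
Operation: complement -> Closed

1


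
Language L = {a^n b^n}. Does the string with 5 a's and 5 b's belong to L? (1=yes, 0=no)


Language requires equal numbers of a's and b's
PDA pushes for each 'a', pops for each 'b'
Number of a's = 5
Number of b's = 5
5 == 5 -> Accept

1


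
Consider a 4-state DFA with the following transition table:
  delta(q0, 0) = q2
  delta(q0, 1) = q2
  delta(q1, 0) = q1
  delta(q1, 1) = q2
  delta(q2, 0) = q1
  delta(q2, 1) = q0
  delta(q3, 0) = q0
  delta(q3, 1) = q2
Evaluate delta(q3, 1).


Looking up transition function:
delta(q3, 1) in the table
Row: q3, Column: 1
Result: q2

q2


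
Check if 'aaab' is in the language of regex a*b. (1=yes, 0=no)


Pattern: a*b
String: 'aaab'
Pattern requires: zero or more 'a's followed by exactly one 'b'
Found 3 leading 'a's
Remaining: 'b'
Remaining is exactly 'b' -> match
Result: 1

1


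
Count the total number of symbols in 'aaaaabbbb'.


String: 'aaaaabbbb'
Counting characters:
  'a' appears 5 time(s)
  'b' appears 4 time(s)
Total length = 5 + 4 = 9

9


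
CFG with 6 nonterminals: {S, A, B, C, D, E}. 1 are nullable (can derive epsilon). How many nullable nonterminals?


Nonterminals: {S, A, B, C, D, E}
A nonterminal is nullable if it can derive epsilon
Counting nullable nonterminals: 1
Total nullable = 1

1


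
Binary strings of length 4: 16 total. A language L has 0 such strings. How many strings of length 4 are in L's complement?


Alphabet: {0,1}
String length: 4
Total strings of length 4 = 2^4 = 16
Strings in L = 0
Complement = total - |L|
= 16 - 0
= 16

16


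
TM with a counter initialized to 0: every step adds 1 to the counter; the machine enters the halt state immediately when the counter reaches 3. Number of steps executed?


Counter starts at 0. Counting sequence:
  Step 1: counter = 1
  Step 2: counter = 2
  Step 3: counter = 3
Counter reached 3 -> halt
Total steps = 3

3


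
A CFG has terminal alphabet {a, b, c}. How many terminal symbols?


Terminal symbols: a, b, c
Counting each: a (#1), b (#2), c (#3)
Total = 3

3


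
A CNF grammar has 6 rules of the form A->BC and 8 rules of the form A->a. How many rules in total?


CNF allows two rule forms:
  A -> BC (binary): 6 rules
  A -> a (terminal): 8 rules
Total = 6 + 8 = 14

14


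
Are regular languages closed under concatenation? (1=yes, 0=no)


Regular languages are closed under:
- Union (DFA product construction)
- Intersection (DFA product construction)
- Complement (swap accept/reject states)
- Concatenation (NFA construction)
- Kleene star (NFA construction)
concatenation is in this list
Therefore: closed

1


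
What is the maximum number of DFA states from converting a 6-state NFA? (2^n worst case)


NFA has 6 states
Subset construction: each DFA state = subset of NFA states
Maximum subsets = 2^6
2^6 = 64

64


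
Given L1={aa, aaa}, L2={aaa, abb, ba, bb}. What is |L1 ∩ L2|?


L1 = {aa, aaa}
L2 = {aaa, abb, ba, bb}
Checking each string in L1 against L2:
  'aa': in L2? No
  'aaa': in L2? Yes
Intersection = {aaa}
|L1 ∩ L2| = 1

1


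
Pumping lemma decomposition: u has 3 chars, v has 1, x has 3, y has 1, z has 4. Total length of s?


|s| = |u| + |v| + |x| + |y| + |z|
= 3 + 1 + 3 + 1 + 4
= 4 + 3 + 5
= 7 + 5
= 12

12


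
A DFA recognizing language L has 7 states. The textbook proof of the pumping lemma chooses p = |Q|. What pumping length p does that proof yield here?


Pumping lemma for regular languages (standard proof):
Take p = |Q|, the number of DFA states.
Any string of length >= |Q| passes through |Q|+1 states while reading its first |Q| symbols,
so by pigeonhole some state repeats, giving the loop that can be pumped.
Here |Q| = 7
Therefore the proof uses p = 7

7


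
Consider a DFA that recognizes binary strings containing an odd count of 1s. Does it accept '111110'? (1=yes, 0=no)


DFA has 2 states: q_even (start, accept=no) and q_odd
Processing string '111110' character by character:
  Position 0: read '1', 1-count=1 -> q_odd
  Position 1: read '1', 1-count=2 -> q_even
  Position 2: read '1', 1-count=3 -> q_odd
  Position 3: read '1', 1-count=4 -> q_even
  Position 4: read '1', 1-count=5 -> q_odd
  Position 5: read '0', 1-count=5 -> q_odd (no change)
Final state: q_odd, total 1s = 5 (odd); the DFA requires an odd count -> accept

1


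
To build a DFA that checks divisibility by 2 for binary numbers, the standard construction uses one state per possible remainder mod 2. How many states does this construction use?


Divisibility by 2 is tracked via the remainder mod 2: 0, 1, ..., 1
The construction assigns one state to each remainder
Number of remainders = 2

2


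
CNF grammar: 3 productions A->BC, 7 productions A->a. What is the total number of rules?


CNF allows two rule forms:
  A -> BC (binary): 3 rules
  A -> a (terminal): 7 rules
Total = 3 + 7 = 10

10


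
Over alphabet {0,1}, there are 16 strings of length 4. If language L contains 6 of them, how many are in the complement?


Alphabet: {0,1}
String length: 4
Total strings of length 4 = 2^4 = 16
Strings in L = 6
Complement = total - |L|
= 16 - 6
= 10

10


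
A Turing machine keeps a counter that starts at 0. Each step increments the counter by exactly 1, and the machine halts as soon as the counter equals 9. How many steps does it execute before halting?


Counter starts at 0. Counting sequence:
  Step 1: counter = 1
  Step 2: counter = 2
  Step 3: counter = 3
  Step 4: counter = 4
  Step 5: counter = 5
  Step 6: counter = 6
  ...
  Step 9: counter = 9
Counter reached 9 -> halt
Total steps = 9

9


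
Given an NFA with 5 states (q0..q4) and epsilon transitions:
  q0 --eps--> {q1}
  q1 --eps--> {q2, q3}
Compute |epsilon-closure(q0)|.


Starting from q0
Initialize closure = {q0}
Follow epsilon from q0 -> add q1
Follow epsilon from q1 -> add q2
Follow epsilon from q1 -> add q3
Final closure: {q0, q1, q2, q3}
Size = 4

4


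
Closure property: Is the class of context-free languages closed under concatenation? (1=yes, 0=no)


CFL closure properties:
  Closed under: union, concatenation, Kleene star
  NOT closed under: intersection, complement
Operation 'concatenation' is in closed list -> Yes (closed)

1


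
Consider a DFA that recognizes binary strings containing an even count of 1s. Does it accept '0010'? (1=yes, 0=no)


DFA has 2 states: q_even (start, accept=yes) and q_odd
Processing string '0010' character by character:
  Position 0: read '0', 1-count=0 -> q_even (no change)
  Position 1: read '0', 1-count=0 -> q_even (no change)
  Position 2: read '1', 1-count=1 -> q_odd
  Position 3: read '0', 1-count=1 -> q_odd (no change)
Final state: q_odd, total 1s = 1 (odd); the DFA requires an even count -> reject

0


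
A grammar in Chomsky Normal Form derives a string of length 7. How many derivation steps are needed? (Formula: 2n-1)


Chomsky Normal Form derivation:
String length n = 7
Each step either:
  - Splits a nonterminal into two (n-1 such steps)
  - Converts a nonterminal to terminal (n such steps)
Total = (n-1) + n = 2n - 1
= 2(7) - 1
= 14 - 1
= 13

13


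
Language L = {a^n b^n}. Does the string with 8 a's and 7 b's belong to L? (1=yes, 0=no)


Language requires equal numbers of a's and b's
PDA pushes for each 'a', pops for each 'b'
Number of a's = 8
Number of b's = 7
8 != 7 -> Reject

0


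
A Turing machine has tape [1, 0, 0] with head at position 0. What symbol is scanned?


Tape: [1, 0, 0]
Positions: 0 1 2
Values:    1 0 0
Head at position 0
tape[0] = 1

1


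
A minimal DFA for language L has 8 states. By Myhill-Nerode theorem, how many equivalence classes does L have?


Myhill-Nerode theorem:
Number of equivalence classes = number of states in minimal DFA
Minimal DFA states = 8
Therefore equivalence classes = 8

8


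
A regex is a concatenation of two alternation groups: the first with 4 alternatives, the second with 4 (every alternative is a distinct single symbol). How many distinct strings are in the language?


First group: 4 alternatives
Second group: 4 alternatives
Concatenation: each choice from group 1 pairs with each from group 2
Total = 4 x 4 = 16

16


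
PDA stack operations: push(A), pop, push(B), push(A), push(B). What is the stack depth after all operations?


Tracing stack operations:
  push(A) -> stack = [A], depth=1
  pop -> removed A, stack = [], depth=0
  push(B) -> stack = [B], depth=1
  push(A) -> stack = [B,A], depth=2
  push(B) -> stack = [B,A,B], depth=3
Final depth = 3

3


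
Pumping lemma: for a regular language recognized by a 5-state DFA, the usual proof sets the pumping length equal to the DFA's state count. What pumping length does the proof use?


Pumping lemma for regular languages (standard proof):
Take p = |Q|, the number of DFA states.
Any string of length >= |Q| passes through |Q|+1 states while reading its first |Q| symbols,
so by pigeonhole some state repeats, giving the loop that can be pumped.
Here |Q| = 5
Therefore the proof uses p = 5

5


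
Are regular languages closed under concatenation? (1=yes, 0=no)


Regular languages are closed under:
- Union (DFA product construction)
- Intersection (DFA product construction)
- Complement (swap accept/reject states)
- Concatenation (NFA construction)
- Kleene star (NFA construction)
concatenation is in this list
Therefore: closed

1


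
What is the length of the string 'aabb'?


String: 'aabb'
Counting characters:
  'a' appears 2 time(s)
  'b' appears 2 time(s)
Total length = 2 + 2 = 4

4


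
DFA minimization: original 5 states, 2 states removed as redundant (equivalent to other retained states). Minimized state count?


Original DFA: 5 states
Redundant states removed: 2
Minimized states = original - removed
= 5 - 2
= 3

3


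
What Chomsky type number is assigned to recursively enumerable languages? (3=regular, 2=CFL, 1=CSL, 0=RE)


Chomsky hierarchy levels:
  Type 3: Regular (DFA/NFA/regex)
  Type 2: Context-free (PDA)
  Type 1: Context-sensitive
  Type 0: Recursively enumerable (TM)
'recursively enumerable' corresponds to Type 0

0


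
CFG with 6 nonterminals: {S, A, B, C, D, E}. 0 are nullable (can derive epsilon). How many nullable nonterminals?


Nonterminals: {S, A, B, C, D, E}
A nonterminal is nullable if it can derive epsilon
Counting nullable nonterminals: 0
Total nullable = 0

0


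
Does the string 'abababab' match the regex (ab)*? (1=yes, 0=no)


Pattern: (ab)*
String: 'abababab'
Pattern requires: zero or more repetitions of 'ab'
Pairs: ['ab', 'ab', 'ab', 'ab']
All pairs are 'ab'? Yes
Result: 1

1


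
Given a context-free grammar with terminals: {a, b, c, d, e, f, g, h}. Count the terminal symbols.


Terminal symbols: a, b, c, d, e, f, g, h
Counting each: a (#1), b (#2), c (#3), d (#4), e (#5), f (#6), g (#7), h (#8)
Total = 8

8


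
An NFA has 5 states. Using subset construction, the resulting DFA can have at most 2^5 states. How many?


NFA has 5 states
Subset construction: each DFA state = subset of NFA states
Maximum subsets = 2^5
2^5 = 32

32


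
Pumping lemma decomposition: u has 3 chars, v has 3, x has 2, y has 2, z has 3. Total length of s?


|s| = |u| + |v| + |x| + |y| + |z|
= 3 + 3 + 2 + 2 + 3
= 6 + 2 + 5
= 8 + 5
= 13

13


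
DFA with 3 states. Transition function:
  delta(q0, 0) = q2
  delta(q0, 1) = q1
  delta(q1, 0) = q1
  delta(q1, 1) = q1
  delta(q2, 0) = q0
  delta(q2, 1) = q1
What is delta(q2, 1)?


Looking up transition function:
delta(q2, 1) in the table
Row: q2, Column: 1
Result: q1

q1


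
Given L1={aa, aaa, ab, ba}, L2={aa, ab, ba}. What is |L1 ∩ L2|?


L1 = {aa, aaa, ab, ba}
L2 = {aa, ab, ba}
Checking each string in L1 against L2:
  'aa': in L2? Yes
  'aaa': in L2? No
  'ab': in L2? Yes
  'ba': in L2? Yes
Intersection = {aa, ab, ba}
|L1 ∩ L2| = 3

3


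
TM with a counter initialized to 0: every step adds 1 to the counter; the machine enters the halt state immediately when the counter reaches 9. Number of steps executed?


Counter starts at 0. Counting sequence:
  Step 1: counter = 1
  Step 2: counter = 2
  Step 3: counter = 3
  Step 4: counter = 4
  Step 5: counter = 5
  Step 6: counter = 6
  ...
  Step 9: counter = 9
Counter reached 9 -> halt
Total steps = 9

9


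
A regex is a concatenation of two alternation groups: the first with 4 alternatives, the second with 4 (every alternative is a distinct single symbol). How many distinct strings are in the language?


First group: 4 alternatives
Second group: 4 alternatives
Concatenation: each choice from group 1 pairs with each from group 2
Total = 4 x 4 = 16

16


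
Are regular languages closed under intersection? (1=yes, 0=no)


Regular languages are closed under:
- Union (DFA product construction)
- Intersection (DFA product construction)
- Complement (swap accept/reject states)
- Concatenation (NFA construction)
- Kleene star (NFA construction)
intersection is in this list
Therefore: closed

1


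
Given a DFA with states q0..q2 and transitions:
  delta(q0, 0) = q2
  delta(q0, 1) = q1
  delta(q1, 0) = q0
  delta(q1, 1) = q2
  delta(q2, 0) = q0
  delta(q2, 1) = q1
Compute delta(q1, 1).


Looking up transition function:
delta(q1, 1) in the table
Row: q1, Column: 1
Result: q2

q2
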